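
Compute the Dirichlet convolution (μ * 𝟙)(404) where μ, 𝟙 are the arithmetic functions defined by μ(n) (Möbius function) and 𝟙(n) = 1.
(μ * 𝟙)(404) = 0

Divisors of 404: [1, 2, 4, 101, 202, 404]. For each d | 404:
  d = 1: μ(1) · 𝟙(404/1) = 1 · 1 = 1
  d = 2: μ(2) · 𝟙(404/2) = -1 · 1 = -1
  d = 4: μ(4) · 𝟙(404/4) = 0 · 1 = 0
  d = 101: μ(101) · 𝟙(404/101) = -1 · 1 = -1
  d = 202: μ(202) · 𝟙(404/202) = 1 · 1 = 1
  d = 404: μ(404) · 𝟙(404/404) = 0 · 1 = 0
Summing: (μ * 𝟙)(404) = 1 + -1 + 0 + -1 + 1 + 0 = 0.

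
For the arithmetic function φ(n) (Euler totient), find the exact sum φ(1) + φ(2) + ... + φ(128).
Σ_{n ≤ 128} φ(n) = 5022

Compute φ(n) for each 1 ≤ n ≤ 128: φ(1) = 1, φ(2) = 1, φ(3) = 2, φ(4) = 2, φ(5) = 4, φ(6) = 2, φ(7) = 6, φ(8) = 4, φ(9) = 6, φ(10) = 4, φ(11) = 10, φ(12) = 4, φ(13) = 12, φ(14) = 6, φ(15) = 8, φ(16) = 8, φ(17) = 16, φ(18) = 6, φ(19) = 18, φ(20) = 8, φ(21) = 12, φ(22) = 10, φ(23) = 22, φ(24) = 8, φ(25) = 20, φ(26) = 12, φ(27) = 18, φ(28) = 12, φ(29) = 28, φ(30) = 8, φ(31) = 30, φ(32) = 16, φ(33) = 20, φ(34) = 16, φ(35) = 24, φ(36) = 12, φ(37) = 36, φ(38) = 18, φ(39) = 24, φ(40) = 16, φ(41) = 40, φ(42) = 12, φ(43) = 42, φ(44) = 20, φ(45) = 24, φ(46) = 22, φ(47) = 46, φ(48) = 16, φ(49) = 42, φ(50) = 20, φ(51) = 32, φ(52) = 24, φ(53) = 52, φ(54) = 18, φ(55) = 40, φ(56) = 24, φ(57) = 36, φ(58) = 28, φ(59) = 58, φ(60) = 16, φ(61) = 60, φ(62) = 30, φ(63) = 36, φ(64) = 32, φ(65) = 48, φ(66) = 20, φ(67) = 66, φ(68) = 32, φ(69) = 44, φ(70) = 24, φ(71) = 70, φ(72) = 24, φ(73) = 72, φ(74) = 36, φ(75) = 40, φ(76) = 36, φ(77) = 60, φ(78) = 24, φ(79) = 78, φ(80) = 32, φ(81) = 54, φ(82) = 40, φ(83) = 82, φ(84) = 24, φ(85) = 64, φ(86) = 42, φ(87) = 56, φ(88) = 40, φ(89) = 88, φ(90) = 24, φ(91) = 72, φ(92) = 44, φ(93) = 60, φ(94) = 46, φ(95) = 72, φ(96) = 32, φ(97) = 96, φ(98) = 42, φ(99) = 60, φ(100) = 40, φ(101) = 100, φ(102) = 32, φ(103) = 102, φ(104) = 48, φ(105) = 48, φ(106) = 52, φ(107) = 106, φ(108) = 36, φ(109) = 108, φ(110) = 40, φ(111) = 72, φ(112) = 48, φ(113) = 112, φ(114) = 36, φ(115) = 88, φ(116) = 56, φ(117) = 72, φ(118) = 58, φ(119) = 96, φ(120) = 32, φ(121) = 110, φ(122) = 60, φ(123) = 80, φ(124) = 60, φ(125) = 100, φ(126) = 36, φ(127) = 126, φ(128) = 64. Summing all 128 values: 5022. (Average order: Σ_{n ≤ x} φ(n) ~ (3/π²) x². For x = 128, (3/π²)·128² ≈ 4980.14.)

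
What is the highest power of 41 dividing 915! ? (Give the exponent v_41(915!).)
v_41(915!) = 22

Legendre's formula: v_p(n!) = Σ_{k ≥ 1} ⌊n / p^k⌋. For p = 41, n = 915, the terms are:
  ⌊915/41^1⌋ = ⌊915/41⌋ = 22
(the next term ⌊915/41^2⌋ = 0, terminating the sum). Summing: v_41(915!) = 22 = 22.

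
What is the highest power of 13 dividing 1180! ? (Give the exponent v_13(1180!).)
v_13(1180!) = 96

Legendre's formula: v_p(n!) = Σ_{k ≥ 1} ⌊n / p^k⌋. For p = 13, n = 1180, the terms are:
  ⌊1180/13^1⌋ = ⌊1180/13⌋ = 90
  ⌊1180/13^2⌋ = ⌊1180/169⌋ = 6
(the next term ⌊1180/13^3⌋ = 0, terminating the sum). Summing: v_13(1180!) = 90 + 6 = 96.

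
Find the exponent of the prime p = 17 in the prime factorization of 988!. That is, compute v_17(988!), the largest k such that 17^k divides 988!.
v_17(988!) = 61

Legendre's formula: v_p(n!) = Σ_{k ≥ 1} ⌊n / p^k⌋. For p = 17, n = 988, the terms are:
  ⌊988/17^1⌋ = ⌊988/17⌋ = 58
  ⌊988/17^2⌋ = ⌊988/289⌋ = 3
(the next term ⌊988/17^3⌋ = 0, terminating the sum). Summing: v_17(988!) = 58 + 3 = 61.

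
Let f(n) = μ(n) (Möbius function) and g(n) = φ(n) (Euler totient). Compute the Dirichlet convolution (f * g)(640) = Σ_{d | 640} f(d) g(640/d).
(μ * φ)(640) = 96

Divisors of 640: [1, 2, 4, 5, 8, 10, 16, 20, 32, 40, 64, 80, 128, 160, 320, 640]. For each d | 640:
  d = 1: μ(1) · φ(640/1) = 1 · 256 = 256
  d = 2: μ(2) · φ(640/2) = -1 · 128 = -128
  d = 4: μ(4) · φ(640/4) = 0 · 64 = 0
  d = 5: μ(5) · φ(640/5) = -1 · 64 = -64
  d = 8: μ(8) · φ(640/8) = 0 · 32 = 0
  d = 10: μ(10) · φ(640/10) = 1 · 32 = 32
  d = 16: μ(16) · φ(640/16) = 0 · 16 = 0
  d = 20: μ(20) · φ(640/20) = 0 · 16 = 0
  d = 32: μ(32) · φ(640/32) = 0 · 8 = 0
  d = 40: μ(40) · φ(640/40) = 0 · 8 = 0
  d = 64: μ(64) · φ(640/64) = 0 · 4 = 0
  d = 80: μ(80) · φ(640/80) = 0 · 4 = 0
  d = 128: μ(128) · φ(640/128) = 0 · 4 = 0
  d = 160: μ(160) · φ(640/160) = 0 · 2 = 0
  d = 320: μ(320) · φ(640/320) = 0 · 1 = 0
  d = 640: μ(640) · φ(640/640) = 0 · 1 = 0
Summing: (μ * φ)(640) = 256 + -128 + 0 + -64 + 0 + 32 + 0 + 0 + 0 + 0 + 0 + 0 + 0 + 0 + 0 + 0 = 96.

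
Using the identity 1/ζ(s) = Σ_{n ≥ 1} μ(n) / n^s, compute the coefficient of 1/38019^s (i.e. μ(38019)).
μ(38019) = 1

Factor n = 38019 = 3 · 19 · 23 · 29. μ(n) = 0 if any exponent ≥ 2 (not squarefree); otherwise μ(n) = (−1)^{ω(n)} where ω(n) is the number of distinct prime factors. Applying: μ(38019) = 1.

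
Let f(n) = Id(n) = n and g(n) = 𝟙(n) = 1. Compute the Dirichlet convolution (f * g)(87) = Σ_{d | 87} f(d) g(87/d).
(Id * 𝟙)(87) = 120

Divisors of 87: [1, 3, 29, 87]. For each d | 87:
  d = 1: Id(1) · 𝟙(87/1) = 1 · 1 = 1
  d = 3: Id(3) · 𝟙(87/3) = 3 · 1 = 3
  d = 29: Id(29) · 𝟙(87/29) = 29 · 1 = 29
  d = 87: Id(87) · 𝟙(87/87) = 87 · 1 = 87
Summing: (Id * 𝟙)(87) = 1 + 3 + 29 + 87 = 120.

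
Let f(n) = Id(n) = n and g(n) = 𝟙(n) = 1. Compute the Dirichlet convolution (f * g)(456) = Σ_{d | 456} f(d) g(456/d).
(Id * 𝟙)(456) = 1200

Divisors of 456: [1, 2, 3, 4, 6, 8, 12, 19, 24, 38, 57, 76, 114, 152, 228, 456]. For each d | 456:
  d = 1: Id(1) · 𝟙(456/1) = 1 · 1 = 1
  d = 2: Id(2) · 𝟙(456/2) = 2 · 1 = 2
  d = 3: Id(3) · 𝟙(456/3) = 3 · 1 = 3
  d = 4: Id(4) · 𝟙(456/4) = 4 · 1 = 4
  d = 6: Id(6) · 𝟙(456/6) = 6 · 1 = 6
  d = 8: Id(8) · 𝟙(456/8) = 8 · 1 = 8
  d = 12: Id(12) · 𝟙(456/12) = 12 · 1 = 12
  d = 19: Id(19) · 𝟙(456/19) = 19 · 1 = 19
  d = 24: Id(24) · 𝟙(456/24) = 24 · 1 = 24
  d = 38: Id(38) · 𝟙(456/38) = 38 · 1 = 38
  d = 57: Id(57) · 𝟙(456/57) = 57 · 1 = 57
  d = 76: Id(76) · 𝟙(456/76) = 76 · 1 = 76
  d = 114: Id(114) · 𝟙(456/114) = 114 · 1 = 114
  d = 152: Id(152) · 𝟙(456/152) = 152 · 1 = 152
  d = 228: Id(228) · 𝟙(456/228) = 228 · 1 = 228
  d = 456: Id(456) · 𝟙(456/456) = 456 · 1 = 456
Summing: (Id * 𝟙)(456) = 1 + 2 + 3 + 4 + 6 + 8 + 12 + 19 + 24 + 38 + 57 + 76 + 114 + 152 + 228 + 456 = 1200.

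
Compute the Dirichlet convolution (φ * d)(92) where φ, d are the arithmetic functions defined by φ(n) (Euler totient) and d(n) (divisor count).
(φ * d)(92) = 168

Divisors of 92: [1, 2, 4, 23, 46, 92]. For each d | 92:
  d = 1: φ(1) · d(92/1) = 1 · 6 = 6
  d = 2: φ(2) · d(92/2) = 1 · 4 = 4
  d = 4: φ(4) · d(92/4) = 2 · 2 = 4
  d = 23: φ(23) · d(92/23) = 22 · 3 = 66
  d = 46: φ(46) · d(92/46) = 22 · 2 = 44
  d = 92: φ(92) · d(92/92) = 44 · 1 = 44
Summing: (φ * d)(92) = 6 + 4 + 4 + 66 + 44 + 44 = 168.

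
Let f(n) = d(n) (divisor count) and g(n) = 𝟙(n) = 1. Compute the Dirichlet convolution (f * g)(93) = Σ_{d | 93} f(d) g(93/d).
(d * 𝟙)(93) = 9

Divisors of 93: [1, 3, 31, 93]. For each d | 93:
  d = 1: d(1) · 𝟙(93/1) = 1 · 1 = 1
  d = 3: d(3) · 𝟙(93/3) = 2 · 1 = 2
  d = 31: d(31) · 𝟙(93/31) = 2 · 1 = 2
  d = 93: d(93) · 𝟙(93/93) = 4 · 1 = 4
Summing: (d * 𝟙)(93) = 1 + 2 + 2 + 4 = 9.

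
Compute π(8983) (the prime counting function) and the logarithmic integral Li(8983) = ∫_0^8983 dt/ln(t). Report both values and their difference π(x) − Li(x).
π(8983) = 1116;  Li(8983) ≈ 1135.08;  π(x) − Li(x) ≈ -19.08.

Direct count of primes ≤ 8983 gives π(8983) = 1116. Numerical evaluation of the logarithmic integral gives Li(8983) ≈ 1135.08. The difference π(x) − Li(x) ≈ -19.08 is typically negative for small/moderate x (Li(x) overestimates), though Littlewood's theorem shows this sign changes infinitely often.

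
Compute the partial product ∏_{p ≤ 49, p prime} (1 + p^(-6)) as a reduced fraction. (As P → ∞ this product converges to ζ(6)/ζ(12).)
∏ = 862155056480201047883460386910418315829132841121015872043175453729006428800800000/847666095717512475523225986389496867701830685289319692004055511811488189213173229

The primes p ≤ 49 are [2, 3, 5, 7, 11, 13, 17, 19, 23, 29, 31, 37, 41, 43, 47]. For each, (1 + 1/p^6) = (p^6 + 1)/p^6. Multiplying these fractions over p ∈ [2, 3, 5, 7, 11, 13, 17, 19, 23, 29, 31, 37, 41, 43, 47] gives 862155056480201047883460386910418315829132841121015872043175453729006428800800000/847666095717512475523225986389496867701830685289319692004055511811488189213173229. (In the limit P → ∞ this tends to ζ(6)/ζ(12).)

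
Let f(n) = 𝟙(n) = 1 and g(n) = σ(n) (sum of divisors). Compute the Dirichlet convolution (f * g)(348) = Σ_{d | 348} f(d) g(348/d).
(𝟙 * σ)(348) = 1705

Divisors of 348: [1, 2, 3, 4, 6, 12, 29, 58, 87, 116, 174, 348]. For each d | 348:
  d = 1: 𝟙(1) · σ(348/1) = 1 · 840 = 840
  d = 2: 𝟙(2) · σ(348/2) = 1 · 360 = 360
  d = 3: 𝟙(3) · σ(348/3) = 1 · 210 = 210
  d = 4: 𝟙(4) · σ(348/4) = 1 · 120 = 120
  d = 6: 𝟙(6) · σ(348/6) = 1 · 90 = 90
  d = 12: 𝟙(12) · σ(348/12) = 1 · 30 = 30
  d = 29: 𝟙(29) · σ(348/29) = 1 · 28 = 28
  d = 58: 𝟙(58) · σ(348/58) = 1 · 12 = 12
  d = 87: 𝟙(87) · σ(348/87) = 1 · 7 = 7
  d = 116: 𝟙(116) · σ(348/116) = 1 · 4 = 4
  d = 174: 𝟙(174) · σ(348/174) = 1 · 3 = 3
  d = 348: 𝟙(348) · σ(348/348) = 1 · 1 = 1
Summing: (𝟙 * σ)(348) = 840 + 360 + 210 + 120 + 90 + 30 + 28 + 12 + 7 + 4 + 3 + 1 = 1705.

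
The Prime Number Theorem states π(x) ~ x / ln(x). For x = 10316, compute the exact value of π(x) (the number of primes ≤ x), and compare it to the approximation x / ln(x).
π(10316) = 1265;  x/ln(x) ≈ 1116.27;  relative error ≈ 11.76%.

Directly count primes up to 10316: π(10316) = 1265. The PNT approximation gives 10316/ln(10316) ≈ 10316/9.24145 ≈ 1116.27. Relative error (π(x) − x/ln(x)) / π(x) ≈ 11.76%; the approximation is known to undercount slightly (Li(x) is a better estimate).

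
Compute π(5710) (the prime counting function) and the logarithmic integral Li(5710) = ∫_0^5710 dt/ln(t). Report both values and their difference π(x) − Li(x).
π(5710) = 751;  Li(5710) ≈ 766.98;  π(x) − Li(x) ≈ -15.98.

Direct count of primes ≤ 5710 gives π(5710) = 751. Numerical evaluation of the logarithmic integral gives Li(5710) ≈ 766.98. The difference π(x) − Li(x) ≈ -15.98 is typically negative for small/moderate x (Li(x) overestimates), though Littlewood's theorem shows this sign changes infinitely often.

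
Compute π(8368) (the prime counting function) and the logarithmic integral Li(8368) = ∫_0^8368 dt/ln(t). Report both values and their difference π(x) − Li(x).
π(8368) = 1047;  Li(8368) ≈ 1067.26;  π(x) − Li(x) ≈ -20.26.

Direct count of primes ≤ 8368 gives π(8368) = 1047. Numerical evaluation of the logarithmic integral gives Li(8368) ≈ 1067.26. The difference π(x) − Li(x) ≈ -20.26 is typically negative for small/moderate x (Li(x) overestimates), though Littlewood's theorem shows this sign changes infinitely often.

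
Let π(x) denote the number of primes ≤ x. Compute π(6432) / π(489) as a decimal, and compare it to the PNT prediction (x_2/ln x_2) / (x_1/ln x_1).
π(6432)/π(489) = 836/93 ≈ 8.9892;  PNT prediction ≈ 9.2884.

π(489) = 93 and π(6432) = 836, so π(6432)/π(489) ≈ 8.9892. The PNT-predicted ratio is (6432/ln(6432)) / (489/ln(489)) ≈ 9.2884. The two agree to within a few percent, as expected.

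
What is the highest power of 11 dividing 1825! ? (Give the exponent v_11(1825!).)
v_11(1825!) = 181

Legendre's formula: v_p(n!) = Σ_{k ≥ 1} ⌊n / p^k⌋. For p = 11, n = 1825, the terms are:
  ⌊1825/11^1⌋ = ⌊1825/11⌋ = 165
  ⌊1825/11^2⌋ = ⌊1825/121⌋ = 15
  ⌊1825/11^3⌋ = ⌊1825/1331⌋ = 1
(the next term ⌊1825/11^4⌋ = 0, terminating the sum). Summing: v_11(1825!) = 165 + 15 + 1 = 181.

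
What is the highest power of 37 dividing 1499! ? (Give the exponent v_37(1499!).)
v_37(1499!) = 41

Legendre's formula: v_p(n!) = Σ_{k ≥ 1} ⌊n / p^k⌋. For p = 37, n = 1499, the terms are:
  ⌊1499/37^1⌋ = ⌊1499/37⌋ = 40
  ⌊1499/37^2⌋ = ⌊1499/1369⌋ = 1
(the next term ⌊1499/37^3⌋ = 0, terminating the sum). Summing: v_37(1499!) = 40 + 1 = 41.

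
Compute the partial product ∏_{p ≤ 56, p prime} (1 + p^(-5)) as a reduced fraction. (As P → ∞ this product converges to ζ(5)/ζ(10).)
∏ = 32347597211284988160480267437380591091977322089812731895007080802055947812864/31226639806314720763085693561071542877365250131832357293968847568717289128655

The primes p ≤ 56 are [2, 3, 5, 7, 11, 13, 17, 19, 23, 29, 31, 37, 41, 43, 47, 53]. For each, (1 + 1/p^5) = (p^5 + 1)/p^5. Multiplying these fractions over p ∈ [2, 3, 5, 7, 11, 13, 17, 19, 23, 29, 31, 37, 41, 43, 47, 53] gives 32347597211284988160480267437380591091977322089812731895007080802055947812864/31226639806314720763085693561071542877365250131832357293968847568717289128655. (In the limit P → ∞ this tends to ζ(5)/ζ(10).)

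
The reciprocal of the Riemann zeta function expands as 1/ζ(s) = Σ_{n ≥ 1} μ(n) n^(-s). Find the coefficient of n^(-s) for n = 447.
μ(447) = 1

Factor n = 447 = 3 · 149. μ(n) = 0 if any exponent ≥ 2 (not squarefree); otherwise μ(n) = (−1)^{ω(n)} where ω(n) is the number of distinct prime factors. Applying: μ(447) = 1.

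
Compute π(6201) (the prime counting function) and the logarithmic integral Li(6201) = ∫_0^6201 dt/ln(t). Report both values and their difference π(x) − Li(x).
π(6201) = 806;  Li(6201) ≈ 823.47;  π(x) − Li(x) ≈ -17.47.

Direct count of primes ≤ 6201 gives π(6201) = 806. Numerical evaluation of the logarithmic integral gives Li(6201) ≈ 823.47. The difference π(x) − Li(x) ≈ -17.47 is typically negative for small/moderate x (Li(x) overestimates), though Littlewood's theorem shows this sign changes infinitely often.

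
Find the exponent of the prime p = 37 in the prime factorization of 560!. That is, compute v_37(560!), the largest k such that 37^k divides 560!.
v_37(560!) = 15

Legendre's formula: v_p(n!) = Σ_{k ≥ 1} ⌊n / p^k⌋. For p = 37, n = 560, the terms are:
  ⌊560/37^1⌋ = ⌊560/37⌋ = 15
(the next term ⌊560/37^2⌋ = 0, terminating the sum). Summing: v_37(560!) = 15 = 15.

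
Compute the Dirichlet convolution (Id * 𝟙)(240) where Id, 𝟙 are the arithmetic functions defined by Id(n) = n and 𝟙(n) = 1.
(Id * 𝟙)(240) = 744

Divisors of 240: [1, 2, 3, 4, 5, 6, 8, 10, 12, 15, 16, 20, 24, 30, 40, 48, 60, 80, 120, 240]. For each d | 240:
  d = 1: Id(1) · 𝟙(240/1) = 1 · 1 = 1
  d = 2: Id(2) · 𝟙(240/2) = 2 · 1 = 2
  d = 3: Id(3) · 𝟙(240/3) = 3 · 1 = 3
  d = 4: Id(4) · 𝟙(240/4) = 4 · 1 = 4
  d = 5: Id(5) · 𝟙(240/5) = 5 · 1 = 5
  d = 6: Id(6) · 𝟙(240/6) = 6 · 1 = 6
  d = 8: Id(8) · 𝟙(240/8) = 8 · 1 = 8
  d = 10: Id(10) · 𝟙(240/10) = 10 · 1 = 10
  d = 12: Id(12) · 𝟙(240/12) = 12 · 1 = 12
  d = 15: Id(15) · 𝟙(240/15) = 15 · 1 = 15
  d = 16: Id(16) · 𝟙(240/16) = 16 · 1 = 16
  d = 20: Id(20) · 𝟙(240/20) = 20 · 1 = 20
  d = 24: Id(24) · 𝟙(240/24) = 24 · 1 = 24
  d = 30: Id(30) · 𝟙(240/30) = 30 · 1 = 30
  d = 40: Id(40) · 𝟙(240/40) = 40 · 1 = 40
  d = 48: Id(48) · 𝟙(240/48) = 48 · 1 = 48
  d = 60: Id(60) · 𝟙(240/60) = 60 · 1 = 60
  d = 80: Id(80) · 𝟙(240/80) = 80 · 1 = 80
  d = 120: Id(120) · 𝟙(240/120) = 120 · 1 = 120
  d = 240: Id(240) · 𝟙(240/240) = 240 · 1 = 240
Summing: (Id * 𝟙)(240) = 1 + 2 + 3 + 4 + 5 + 6 + 8 + 10 + 12 + 15 + 16 + 20 + 24 + 30 + 40 + 48 + 60 + 80 + 120 + 240 = 744.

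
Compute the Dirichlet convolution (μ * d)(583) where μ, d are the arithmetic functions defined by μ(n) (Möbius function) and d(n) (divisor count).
(μ * d)(583) = 1

Divisors of 583: [1, 11, 53, 583]. For each d | 583:
  d = 1: μ(1) · d(583/1) = 1 · 4 = 4
  d = 11: μ(11) · d(583/11) = -1 · 2 = -2
  d = 53: μ(53) · d(583/53) = -1 · 2 = -2
  d = 583: μ(583) · d(583/583) = 1 · 1 = 1
Summing: (μ * d)(583) = 4 + -2 + -2 + 1 = 1.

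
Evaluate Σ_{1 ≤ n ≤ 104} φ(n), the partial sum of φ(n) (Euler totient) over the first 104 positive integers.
Σ_{n ≤ 104} φ(n) = 3326

Compute φ(n) for each 1 ≤ n ≤ 104: φ(1) = 1, φ(2) = 1, φ(3) = 2, φ(4) = 2, φ(5) = 4, φ(6) = 2, φ(7) = 6, φ(8) = 4, φ(9) = 6, φ(10) = 4, φ(11) = 10, φ(12) = 4, φ(13) = 12, φ(14) = 6, φ(15) = 8, φ(16) = 8, φ(17) = 16, φ(18) = 6, φ(19) = 18, φ(20) = 8, φ(21) = 12, φ(22) = 10, φ(23) = 22, φ(24) = 8, φ(25) = 20, φ(26) = 12, φ(27) = 18, φ(28) = 12, φ(29) = 28, φ(30) = 8, φ(31) = 30, φ(32) = 16, φ(33) = 20, φ(34) = 16, φ(35) = 24, φ(36) = 12, φ(37) = 36, φ(38) = 18, φ(39) = 24, φ(40) = 16, φ(41) = 40, φ(42) = 12, φ(43) = 42, φ(44) = 20, φ(45) = 24, φ(46) = 22, φ(47) = 46, φ(48) = 16, φ(49) = 42, φ(50) = 20, φ(51) = 32, φ(52) = 24, φ(53) = 52, φ(54) = 18, φ(55) = 40, φ(56) = 24, φ(57) = 36, φ(58) = 28, φ(59) = 58, φ(60) = 16, φ(61) = 60, φ(62) = 30, φ(63) = 36, φ(64) = 32, φ(65) = 48, φ(66) = 20, φ(67) = 66, φ(68) = 32, φ(69) = 44, φ(70) = 24, φ(71) = 70, φ(72) = 24, φ(73) = 72, φ(74) = 36, φ(75) = 40, φ(76) = 36, φ(77) = 60, φ(78) = 24, φ(79) = 78, φ(80) = 32, φ(81) = 54, φ(82) = 40, φ(83) = 82, φ(84) = 24, φ(85) = 64, φ(86) = 42, φ(87) = 56, φ(88) = 40, φ(89) = 88, φ(90) = 24, φ(91) = 72, φ(92) = 44, φ(93) = 60, φ(94) = 46, φ(95) = 72, φ(96) = 32, φ(97) = 96, φ(98) = 42, φ(99) = 60, φ(100) = 40, φ(101) = 100, φ(102) = 32, φ(103) = 102, φ(104) = 48. Summing all 104 values: 3326. (Average order: Σ_{n ≤ x} φ(n) ~ (3/π²) x². For x = 104, (3/π²)·104² ≈ 3287.67.)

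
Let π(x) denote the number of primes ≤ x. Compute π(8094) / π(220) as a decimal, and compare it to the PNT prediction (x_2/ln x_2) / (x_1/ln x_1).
π(8094)/π(220) = 1018/47 ≈ 21.6596;  PNT prediction ≈ 22.0512.

π(220) = 47 and π(8094) = 1018, so π(8094)/π(220) ≈ 21.6596. The PNT-predicted ratio is (8094/ln(8094)) / (220/ln(220)) ≈ 22.0512. The two agree to within a few percent, as expected.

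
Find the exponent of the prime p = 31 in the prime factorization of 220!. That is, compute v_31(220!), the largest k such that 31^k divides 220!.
v_31(220!) = 7

Legendre's formula: v_p(n!) = Σ_{k ≥ 1} ⌊n / p^k⌋. For p = 31, n = 220, the terms are:
  ⌊220/31^1⌋ = ⌊220/31⌋ = 7
(the next term ⌊220/31^2⌋ = 0, terminating the sum). Summing: v_31(220!) = 7 = 7.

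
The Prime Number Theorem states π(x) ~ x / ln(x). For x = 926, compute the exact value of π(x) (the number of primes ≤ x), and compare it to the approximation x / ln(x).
π(926) = 157;  x/ln(x) ≈ 135.56;  relative error ≈ 13.66%.

Directly count primes up to 926: π(926) = 157. The PNT approximation gives 926/ln(926) ≈ 926/6.83087 ≈ 135.56. Relative error (π(x) − x/ln(x)) / π(x) ≈ 13.66%; the approximation is known to undercount slightly (Li(x) is a better estimate).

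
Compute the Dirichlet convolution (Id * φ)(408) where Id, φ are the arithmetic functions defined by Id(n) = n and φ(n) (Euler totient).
(Id * φ)(408) = 3300

Divisors of 408: [1, 2, 3, 4, 6, 8, 12, 17, 24, 34, 51, 68, 102, 136, 204, 408]. For each d | 408:
  d = 1: Id(1) · φ(408/1) = 1 · 128 = 128
  d = 2: Id(2) · φ(408/2) = 2 · 64 = 128
  d = 3: Id(3) · φ(408/3) = 3 · 64 = 192
  d = 4: Id(4) · φ(408/4) = 4 · 32 = 128
  d = 6: Id(6) · φ(408/6) = 6 · 32 = 192
  d = 8: Id(8) · φ(408/8) = 8 · 32 = 256
  d = 12: Id(12) · φ(408/12) = 12 · 16 = 192
  d = 17: Id(17) · φ(408/17) = 17 · 8 = 136
  d = 24: Id(24) · φ(408/24) = 24 · 16 = 384
  d = 34: Id(34) · φ(408/34) = 34 · 4 = 136
  d = 51: Id(51) · φ(408/51) = 51 · 4 = 204
  d = 68: Id(68) · φ(408/68) = 68 · 2 = 136
  d = 102: Id(102) · φ(408/102) = 102 · 2 = 204
  d = 136: Id(136) · φ(408/136) = 136 · 2 = 272
  d = 204: Id(204) · φ(408/204) = 204 · 1 = 204
  d = 408: Id(408) · φ(408/408) = 408 · 1 = 408
Summing: (Id * φ)(408) = 128 + 128 + 192 + 128 + 192 + 256 + 192 + 136 + 384 + 136 + 204 + 136 + 204 + 272 + 204 + 408 = 3300.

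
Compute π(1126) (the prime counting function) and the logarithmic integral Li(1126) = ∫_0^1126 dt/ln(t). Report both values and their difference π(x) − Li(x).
π(1126) = 188;  Li(1126) ≈ 195.69;  π(x) − Li(x) ≈ -7.69.

Direct count of primes ≤ 1126 gives π(1126) = 188. Numerical evaluation of the logarithmic integral gives Li(1126) ≈ 195.69. The difference π(x) − Li(x) ≈ -7.69 is typically negative for small/moderate x (Li(x) overestimates), though Littlewood's theorem shows this sign changes infinitely often.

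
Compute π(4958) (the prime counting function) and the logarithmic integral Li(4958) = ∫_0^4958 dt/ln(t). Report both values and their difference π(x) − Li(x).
π(4958) = 663;  Li(4958) ≈ 679.35;  π(x) − Li(x) ≈ -16.35.

Direct count of primes ≤ 4958 gives π(4958) = 663. Numerical evaluation of the logarithmic integral gives Li(4958) ≈ 679.35. The difference π(x) − Li(x) ≈ -16.35 is typically negative for small/moderate x (Li(x) overestimates), though Littlewood's theorem shows this sign changes infinitely often.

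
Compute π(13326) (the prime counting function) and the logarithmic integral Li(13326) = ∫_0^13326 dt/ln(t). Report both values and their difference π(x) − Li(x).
π(13326) = 1581;  Li(13326) ≈ 1601.48;  π(x) − Li(x) ≈ -20.48.

Direct count of primes ≤ 13326 gives π(13326) = 1581. Numerical evaluation of the logarithmic integral gives Li(13326) ≈ 1601.48. The difference π(x) − Li(x) ≈ -20.48 is typically negative for small/moderate x (Li(x) overestimates), though Littlewood's theorem shows this sign changes infinitely often.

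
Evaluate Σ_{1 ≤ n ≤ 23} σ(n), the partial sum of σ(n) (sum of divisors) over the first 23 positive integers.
Σ_{n ≤ 23} σ(n) = 431

Compute σ(n) for each 1 ≤ n ≤ 23: σ(1) = 1, σ(2) = 3, σ(3) = 4, σ(4) = 7, σ(5) = 6, σ(6) = 12, σ(7) = 8, σ(8) = 15, σ(9) = 13, σ(10) = 18, σ(11) = 12, σ(12) = 28, σ(13) = 14, σ(14) = 24, σ(15) = 24, σ(16) = 31, σ(17) = 18, σ(18) = 39, σ(19) = 20, σ(20) = 42, σ(21) = 32, σ(22) = 36, σ(23) = 24. Summing all 23 values: 431. (Average order: Σ_{n ≤ x} σ(n) ~ (π²/12) x². For x = 23, (π²/12)·23² ≈ 435.09.)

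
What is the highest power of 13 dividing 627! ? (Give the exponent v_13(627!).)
v_13(627!) = 51

Legendre's formula: v_p(n!) = Σ_{k ≥ 1} ⌊n / p^k⌋. For p = 13, n = 627, the terms are:
  ⌊627/13^1⌋ = ⌊627/13⌋ = 48
  ⌊627/13^2⌋ = ⌊627/169⌋ = 3
(the next term ⌊627/13^3⌋ = 0, terminating the sum). Summing: v_13(627!) = 48 + 3 = 51.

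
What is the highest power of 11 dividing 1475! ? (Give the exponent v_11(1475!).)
v_11(1475!) = 147

Legendre's formula: v_p(n!) = Σ_{k ≥ 1} ⌊n / p^k⌋. For p = 11, n = 1475, the terms are:
  ⌊1475/11^1⌋ = ⌊1475/11⌋ = 134
  ⌊1475/11^2⌋ = ⌊1475/121⌋ = 12
  ⌊1475/11^3⌋ = ⌊1475/1331⌋ = 1
(the next term ⌊1475/11^4⌋ = 0, terminating the sum). Summing: v_11(1475!) = 134 + 12 + 1 = 147.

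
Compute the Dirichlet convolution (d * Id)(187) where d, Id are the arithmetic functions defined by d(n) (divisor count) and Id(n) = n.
(d * Id)(187) = 247

Divisors of 187: [1, 11, 17, 187]. For each d | 187:
  d = 1: d(1) · Id(187/1) = 1 · 187 = 187
  d = 11: d(11) · Id(187/11) = 2 · 17 = 34
  d = 17: d(17) · Id(187/17) = 2 · 11 = 22
  d = 187: d(187) · Id(187/187) = 4 · 1 = 4
Summing: (d * Id)(187) = 187 + 34 + 22 + 4 = 247.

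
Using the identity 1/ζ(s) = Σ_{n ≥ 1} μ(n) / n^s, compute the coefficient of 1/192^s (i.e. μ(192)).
μ(192) = 0

Factor n = 192 = 2^6 · 3. μ(n) = 0 if any exponent ≥ 2 (not squarefree); otherwise μ(n) = (−1)^{ω(n)} where ω(n) is the number of distinct prime factors. Applying: μ(192) = 0.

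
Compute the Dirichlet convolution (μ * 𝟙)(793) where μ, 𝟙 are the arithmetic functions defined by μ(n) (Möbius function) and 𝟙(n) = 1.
(μ * 𝟙)(793) = 0

Divisors of 793: [1, 13, 61, 793]. For each d | 793:
  d = 1: μ(1) · 𝟙(793/1) = 1 · 1 = 1
  d = 13: μ(13) · 𝟙(793/13) = -1 · 1 = -1
  d = 61: μ(61) · 𝟙(793/61) = -1 · 1 = -1
  d = 793: μ(793) · 𝟙(793/793) = 1 · 1 = 1
Summing: (μ * 𝟙)(793) = 1 + -1 + -1 + 1 = 0.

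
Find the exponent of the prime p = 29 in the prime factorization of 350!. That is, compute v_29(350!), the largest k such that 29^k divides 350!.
v_29(350!) = 12

Legendre's formula: v_p(n!) = Σ_{k ≥ 1} ⌊n / p^k⌋. For p = 29, n = 350, the terms are:
  ⌊350/29^1⌋ = ⌊350/29⌋ = 12
(the next term ⌊350/29^2⌋ = 0, terminating the sum). Summing: v_29(350!) = 12 = 12.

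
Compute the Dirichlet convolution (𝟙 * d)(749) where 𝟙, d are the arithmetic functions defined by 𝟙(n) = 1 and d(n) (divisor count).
(𝟙 * d)(749) = 9

Divisors of 749: [1, 7, 107, 749]. For each d | 749:
  d = 1: 𝟙(1) · d(749/1) = 1 · 4 = 4
  d = 7: 𝟙(7) · d(749/7) = 1 · 2 = 2
  d = 107: 𝟙(107) · d(749/107) = 1 · 2 = 2
  d = 749: 𝟙(749) · d(749/749) = 1 · 1 = 1
Summing: (𝟙 * d)(749) = 4 + 2 + 2 + 1 = 9.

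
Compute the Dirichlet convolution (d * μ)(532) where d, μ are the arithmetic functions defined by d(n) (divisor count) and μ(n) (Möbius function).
(d * μ)(532) = 1

Divisors of 532: [1, 2, 4, 7, 14, 19, 28, 38, 76, 133, 266, 532]. For each d | 532:
  d = 1: d(1) · μ(532/1) = 1 · 0 = 0
  d = 2: d(2) · μ(532/2) = 2 · -1 = -2
  d = 4: d(4) · μ(532/4) = 3 · 1 = 3
  d = 7: d(7) · μ(532/7) = 2 · 0 = 0
  d = 14: d(14) · μ(532/14) = 4 · 1 = 4
  d = 19: d(19) · μ(532/19) = 2 · 0 = 0
  d = 28: d(28) · μ(532/28) = 6 · -1 = -6
  d = 38: d(38) · μ(532/38) = 4 · 1 = 4
  d = 76: d(76) · μ(532/76) = 6 · -1 = -6
  d = 133: d(133) · μ(532/133) = 4 · 0 = 0
  d = 266: d(266) · μ(532/266) = 8 · -1 = -8
  d = 532: d(532) · μ(532/532) = 12 · 1 = 12
Summing: (d * μ)(532) = 0 + -2 + 3 + 0 + 4 + 0 + -6 + 4 + -6 + 0 + -8 + 12 = 1.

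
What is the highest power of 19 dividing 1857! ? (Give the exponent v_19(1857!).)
v_19(1857!) = 102

Legendre's formula: v_p(n!) = Σ_{k ≥ 1} ⌊n / p^k⌋. For p = 19, n = 1857, the terms are:
  ⌊1857/19^1⌋ = ⌊1857/19⌋ = 97
  ⌊1857/19^2⌋ = ⌊1857/361⌋ = 5
(the next term ⌊1857/19^3⌋ = 0, terminating the sum). Summing: v_19(1857!) = 97 + 5 = 102.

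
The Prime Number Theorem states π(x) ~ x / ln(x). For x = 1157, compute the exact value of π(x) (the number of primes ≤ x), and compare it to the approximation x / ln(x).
π(1157) = 191;  x/ln(x) ≈ 164.03;  relative error ≈ 14.12%.

Directly count primes up to 1157: π(1157) = 191. The PNT approximation gives 1157/ln(1157) ≈ 1157/7.05359 ≈ 164.03. Relative error (π(x) − x/ln(x)) / π(x) ≈ 14.12%; the approximation is known to undercount slightly (Li(x) is a better estimate).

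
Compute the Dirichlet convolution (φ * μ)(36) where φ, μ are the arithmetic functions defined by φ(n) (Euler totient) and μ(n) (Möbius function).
(φ * μ)(36) = 4

Divisors of 36: [1, 2, 3, 4, 6, 9, 12, 18, 36]. For each d | 36:
  d = 1: φ(1) · μ(36/1) = 1 · 0 = 0
  d = 2: φ(2) · μ(36/2) = 1 · 0 = 0
  d = 3: φ(3) · μ(36/3) = 2 · 0 = 0
  d = 4: φ(4) · μ(36/4) = 2 · 0 = 0
  d = 6: φ(6) · μ(36/6) = 2 · 1 = 2
  d = 9: φ(9) · μ(36/9) = 6 · 0 = 0
  d = 12: φ(12) · μ(36/12) = 4 · -1 = -4
  d = 18: φ(18) · μ(36/18) = 6 · -1 = -6
  d = 36: φ(36) · μ(36/36) = 12 · 1 = 12
Summing: (φ * μ)(36) = 0 + 0 + 0 + 0 + 2 + 0 + -4 + -6 + 12 = 4.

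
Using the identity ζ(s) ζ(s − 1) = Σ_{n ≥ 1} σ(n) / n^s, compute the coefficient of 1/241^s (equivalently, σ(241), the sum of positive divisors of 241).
σ(241) = 242

In the product (Σ m^0/m^s)(Σ k / k^s) = Σ (Σ_{d | n} d) / n^s, the coefficient of 1/n^s is σ(n) = Σ_{d | n} d. For n = 241, divisors are [1, 241]; summing: σ(241) = 242.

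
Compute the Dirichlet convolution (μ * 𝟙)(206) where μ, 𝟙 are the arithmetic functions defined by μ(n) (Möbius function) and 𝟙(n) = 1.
(μ * 𝟙)(206) = 0

Divisors of 206: [1, 2, 103, 206]. For each d | 206:
  d = 1: μ(1) · 𝟙(206/1) = 1 · 1 = 1
  d = 2: μ(2) · 𝟙(206/2) = -1 · 1 = -1
  d = 103: μ(103) · 𝟙(206/103) = -1 · 1 = -1
  d = 206: μ(206) · 𝟙(206/206) = 1 · 1 = 1
Summing: (μ * 𝟙)(206) = 1 + -1 + -1 + 1 = 0.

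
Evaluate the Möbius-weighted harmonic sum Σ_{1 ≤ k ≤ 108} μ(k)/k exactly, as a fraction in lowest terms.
Σ μ(k)/k = -471587355397623908340013564541943736683/61104193276071414630466614650954086866535

Values of μ(k) for 1 ≤ k ≤ 108: μ(1) = 1, μ(2) = -1, μ(3) = -1, μ(5) = -1, μ(6) = 1, μ(7) = -1, μ(10) = 1, μ(11) = -1, μ(13) = -1, μ(14) = 1, μ(15) = 1, μ(17) = -1, μ(19) = -1, μ(21) = 1, μ(22) = 1, μ(23) = -1, μ(26) = 1, μ(29) = -1, μ(30) = -1, μ(31) = -1, μ(33) = 1, μ(34) = 1, μ(35) = 1, μ(37) = -1, μ(38) = 1, μ(39) = 1, μ(41) = -1, μ(42) = -1, μ(43) = -1, μ(46) = 1, μ(47) = -1, μ(51) = 1, μ(53) = -1, μ(55) = 1, μ(57) = 1, μ(58) = 1, μ(59) = -1, μ(61) = -1, μ(62) = 1, μ(65) = 1, μ(66) = -1, μ(67) = -1, μ(69) = 1, μ(70) = -1, μ(71) = -1, μ(73) = -1, μ(74) = 1, μ(77) = 1, μ(78) = -1, μ(79) = -1, μ(82) = 1, μ(83) = -1, μ(85) = 1, μ(86) = 1, μ(87) = 1, μ(89) = -1, μ(91) = 1, μ(93) = 1, μ(94) = 1, μ(95) = 1, μ(97) = -1, μ(101) = -1, μ(102) = -1, μ(103) = -1, μ(105) = -1, μ(106) = 1, μ(107) = -1, with μ = 0 on non-squarefree integers. Summing μ(k)/k for k where μ(k) ≠ 0 gives -471587355397623908340013564541943736683/61104193276071414630466614650954086866535 ≈ -0.0077. (PNT ⟺ this sum → 0 as n → ∞.)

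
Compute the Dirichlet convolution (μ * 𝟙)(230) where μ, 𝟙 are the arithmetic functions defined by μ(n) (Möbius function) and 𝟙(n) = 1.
(μ * 𝟙)(230) = 0

Divisors of 230: [1, 2, 5, 10, 23, 46, 115, 230]. For each d | 230:
  d = 1: μ(1) · 𝟙(230/1) = 1 · 1 = 1
  d = 2: μ(2) · 𝟙(230/2) = -1 · 1 = -1
  d = 5: μ(5) · 𝟙(230/5) = -1 · 1 = -1
  d = 10: μ(10) · 𝟙(230/10) = 1 · 1 = 1
  d = 23: μ(23) · 𝟙(230/23) = -1 · 1 = -1
  d = 46: μ(46) · 𝟙(230/46) = 1 · 1 = 1
  d = 115: μ(115) · 𝟙(230/115) = 1 · 1 = 1
  d = 230: μ(230) · 𝟙(230/230) = -1 · 1 = -1
Summing: (μ * 𝟙)(230) = 1 + -1 + -1 + 1 + -1 + 1 + 1 + -1 = 0.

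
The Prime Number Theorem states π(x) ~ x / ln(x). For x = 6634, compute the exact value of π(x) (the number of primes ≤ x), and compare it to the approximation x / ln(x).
π(6634) = 855;  x/ln(x) ≈ 753.87;  relative error ≈ 11.83%.

Directly count primes up to 6634: π(6634) = 855. The PNT approximation gives 6634/ln(6634) ≈ 6634/8.79996 ≈ 753.87. Relative error (π(x) − x/ln(x)) / π(x) ≈ 11.83%; the approximation is known to undercount slightly (Li(x) is a better estimate).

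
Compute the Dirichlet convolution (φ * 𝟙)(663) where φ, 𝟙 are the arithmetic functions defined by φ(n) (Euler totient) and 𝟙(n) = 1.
(φ * 𝟙)(663) = 663

Divisors of 663: [1, 3, 13, 17, 39, 51, 221, 663]. For each d | 663:
  d = 1: φ(1) · 𝟙(663/1) = 1 · 1 = 1
  d = 3: φ(3) · 𝟙(663/3) = 2 · 1 = 2
  d = 13: φ(13) · 𝟙(663/13) = 12 · 1 = 12
  d = 17: φ(17) · 𝟙(663/17) = 16 · 1 = 16
  d = 39: φ(39) · 𝟙(663/39) = 24 · 1 = 24
  d = 51: φ(51) · 𝟙(663/51) = 32 · 1 = 32
  d = 221: φ(221) · 𝟙(663/221) = 192 · 1 = 192
  d = 663: φ(663) · 𝟙(663/663) = 384 · 1 = 384
Summing: (φ * 𝟙)(663) = 1 + 2 + 12 + 16 + 24 + 32 + 192 + 384 = 663.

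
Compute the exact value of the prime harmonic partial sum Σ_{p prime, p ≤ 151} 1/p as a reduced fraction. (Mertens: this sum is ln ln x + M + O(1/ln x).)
Σ 1/p = 426559540131011718238816115585684956391671166781102121476137/225319534991831177328890236228992001350685163362356544091910

π(151) = 36, so the primes ≤ 151 are [2, 3, 5, 7, 11, 13, 17, 19, 23, 29, 31, 37, 41, 43, 47, 53, 59, 61, 67, 71, 73, 79, 83, 89, 97, 101, 103, 107, 109, 113, 127, 131, 137, 139, 149, 151]. Summing 1/p over these primes: 426559540131011718238816115585684956391671166781102121476137/225319534991831177328890236228992001350685163362356544091910 ≈ 1.8931. Mertens estimate ln ln(151) + 0.2615 ≈ 1.8744.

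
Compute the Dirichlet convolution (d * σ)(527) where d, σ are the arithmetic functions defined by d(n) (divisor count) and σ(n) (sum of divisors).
(d * σ)(527) = 680

Divisors of 527: [1, 17, 31, 527]. For each d | 527:
  d = 1: d(1) · σ(527/1) = 1 · 576 = 576
  d = 17: d(17) · σ(527/17) = 2 · 32 = 64
  d = 31: d(31) · σ(527/31) = 2 · 18 = 36
  d = 527: d(527) · σ(527/527) = 4 · 1 = 4
Summing: (d * σ)(527) = 576 + 64 + 36 + 4 = 680.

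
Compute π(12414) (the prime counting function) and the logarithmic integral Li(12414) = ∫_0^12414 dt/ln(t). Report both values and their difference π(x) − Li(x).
π(12414) = 1482;  Li(12414) ≈ 1505.10;  π(x) − Li(x) ≈ -23.10.

Direct count of primes ≤ 12414 gives π(12414) = 1482. Numerical evaluation of the logarithmic integral gives Li(12414) ≈ 1505.10. The difference π(x) − Li(x) ≈ -23.10 is typically negative for small/moderate x (Li(x) overestimates), though Littlewood's theorem shows this sign changes infinitely often.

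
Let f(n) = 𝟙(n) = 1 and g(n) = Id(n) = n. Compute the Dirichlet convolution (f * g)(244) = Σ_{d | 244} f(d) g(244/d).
(𝟙 * Id)(244) = 434

Divisors of 244: [1, 2, 4, 61, 122, 244]. For each d | 244:
  d = 1: 𝟙(1) · Id(244/1) = 1 · 244 = 244
  d = 2: 𝟙(2) · Id(244/2) = 1 · 122 = 122
  d = 4: 𝟙(4) · Id(244/4) = 1 · 61 = 61
  d = 61: 𝟙(61) · Id(244/61) = 1 · 4 = 4
  d = 122: 𝟙(122) · Id(244/122) = 1 · 2 = 2
  d = 244: 𝟙(244) · Id(244/244) = 1 · 1 = 1
Summing: (𝟙 * Id)(244) = 244 + 122 + 61 + 4 + 2 + 1 = 434.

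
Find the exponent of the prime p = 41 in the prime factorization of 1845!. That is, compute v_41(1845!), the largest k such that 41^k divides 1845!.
v_41(1845!) = 46

Legendre's formula: v_p(n!) = Σ_{k ≥ 1} ⌊n / p^k⌋. For p = 41, n = 1845, the terms are:
  ⌊1845/41^1⌋ = ⌊1845/41⌋ = 45
  ⌊1845/41^2⌋ = ⌊1845/1681⌋ = 1
(the next term ⌊1845/41^3⌋ = 0, terminating the sum). Summing: v_41(1845!) = 45 + 1 = 46.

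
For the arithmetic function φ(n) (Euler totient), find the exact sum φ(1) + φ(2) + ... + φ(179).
Σ_{n ≤ 179} φ(n) = 9832

Compute φ(n) for each 1 ≤ n ≤ 179: φ(1) = 1, φ(2) = 1, φ(3) = 2, φ(4) = 2, φ(5) = 4, φ(6) = 2, φ(7) = 6, φ(8) = 4, φ(9) = 6, φ(10) = 4, φ(11) = 10, φ(12) = 4, φ(13) = 12, φ(14) = 6, φ(15) = 8, φ(16) = 8, φ(17) = 16, φ(18) = 6, φ(19) = 18, φ(20) = 8, φ(21) = 12, φ(22) = 10, φ(23) = 22, φ(24) = 8, φ(25) = 20, φ(26) = 12, φ(27) = 18, φ(28) = 12, φ(29) = 28, φ(30) = 8, φ(31) = 30, φ(32) = 16, φ(33) = 20, φ(34) = 16, φ(35) = 24, φ(36) = 12, φ(37) = 36, φ(38) = 18, φ(39) = 24, φ(40) = 16, φ(41) = 40, φ(42) = 12, φ(43) = 42, φ(44) = 20, φ(45) = 24, φ(46) = 22, φ(47) = 46, φ(48) = 16, φ(49) = 42, φ(50) = 20, φ(51) = 32, φ(52) = 24, φ(53) = 52, φ(54) = 18, φ(55) = 40, φ(56) = 24, φ(57) = 36, φ(58) = 28, φ(59) = 58, φ(60) = 16, φ(61) = 60, φ(62) = 30, φ(63) = 36, φ(64) = 32, φ(65) = 48, φ(66) = 20, φ(67) = 66, φ(68) = 32, φ(69) = 44, φ(70) = 24, φ(71) = 70, φ(72) = 24, φ(73) = 72, φ(74) = 36, φ(75) = 40, φ(76) = 36, φ(77) = 60, φ(78) = 24, φ(79) = 78, φ(80) = 32, φ(81) = 54, φ(82) = 40, φ(83) = 82, φ(84) = 24, φ(85) = 64, φ(86) = 42, φ(87) = 56, φ(88) = 40, φ(89) = 88, φ(90) = 24, φ(91) = 72, φ(92) = 44, φ(93) = 60, φ(94) = 46, φ(95) = 72, φ(96) = 32, φ(97) = 96, φ(98) = 42, φ(99) = 60, φ(100) = 40, φ(101) = 100, φ(102) = 32, φ(103) = 102, φ(104) = 48, φ(105) = 48, φ(106) = 52, φ(107) = 106, φ(108) = 36, φ(109) = 108, φ(110) = 40, φ(111) = 72, φ(112) = 48, φ(113) = 112, φ(114) = 36, φ(115) = 88, φ(116) = 56, φ(117) = 72, φ(118) = 58, φ(119) = 96, φ(120) = 32, φ(121) = 110, φ(122) = 60, φ(123) = 80, φ(124) = 60, φ(125) = 100, φ(126) = 36, φ(127) = 126, φ(128) = 64, φ(129) = 84, φ(130) = 48, φ(131) = 130, φ(132) = 40, φ(133) = 108, φ(134) = 66, φ(135) = 72, φ(136) = 64, φ(137) = 136, φ(138) = 44, φ(139) = 138, φ(140) = 48, φ(141) = 92, φ(142) = 70, φ(143) = 120, φ(144) = 48, φ(145) = 112, φ(146) = 72, φ(147) = 84, φ(148) = 72, φ(149) = 148, φ(150) = 40, φ(151) = 150, φ(152) = 72, φ(153) = 96, φ(154) = 60, φ(155) = 120, φ(156) = 48, φ(157) = 156, φ(158) = 78, φ(159) = 104, φ(160) = 64, φ(161) = 132, φ(162) = 54, φ(163) = 162, φ(164) = 80, φ(165) = 80, φ(166) = 82, φ(167) = 166, φ(168) = 48, φ(169) = 156, φ(170) = 64, φ(171) = 108, φ(172) = 84, φ(173) = 172, φ(174) = 56, φ(175) = 120, φ(176) = 80, φ(177) = 116, φ(178) = 88, φ(179) = 178. Summing all 179 values: 9832. (Average order: Σ_{n ≤ x} φ(n) ~ (3/π²) x². For x = 179, (3/π²)·179² ≈ 9739.30.)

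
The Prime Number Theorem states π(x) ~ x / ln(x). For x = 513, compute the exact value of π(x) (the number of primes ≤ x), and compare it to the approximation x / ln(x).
π(513) = 97;  x/ln(x) ≈ 82.21;  relative error ≈ 15.25%.

Directly count primes up to 513: π(513) = 97. The PNT approximation gives 513/ln(513) ≈ 513/6.24028 ≈ 82.21. Relative error (π(x) − x/ln(x)) / π(x) ≈ 15.25%; the approximation is known to undercount slightly (Li(x) is a better estimate).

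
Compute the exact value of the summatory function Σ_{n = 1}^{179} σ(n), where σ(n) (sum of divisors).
Σ_{n ≤ 179} σ(n) = 26274

Compute σ(n) for each 1 ≤ n ≤ 179: σ(1) = 1, σ(2) = 3, σ(3) = 4, σ(4) = 7, σ(5) = 6, σ(6) = 12, σ(7) = 8, σ(8) = 15, σ(9) = 13, σ(10) = 18, σ(11) = 12, σ(12) = 28, σ(13) = 14, σ(14) = 24, σ(15) = 24, σ(16) = 31, σ(17) = 18, σ(18) = 39, σ(19) = 20, σ(20) = 42, σ(21) = 32, σ(22) = 36, σ(23) = 24, σ(24) = 60, σ(25) = 31, σ(26) = 42, σ(27) = 40, σ(28) = 56, σ(29) = 30, σ(30) = 72, σ(31) = 32, σ(32) = 63, σ(33) = 48, σ(34) = 54, σ(35) = 48, σ(36) = 91, σ(37) = 38, σ(38) = 60, σ(39) = 56, σ(40) = 90, σ(41) = 42, σ(42) = 96, σ(43) = 44, σ(44) = 84, σ(45) = 78, σ(46) = 72, σ(47) = 48, σ(48) = 124, σ(49) = 57, σ(50) = 93, σ(51) = 72, σ(52) = 98, σ(53) = 54, σ(54) = 120, σ(55) = 72, σ(56) = 120, σ(57) = 80, σ(58) = 90, σ(59) = 60, σ(60) = 168, σ(61) = 62, σ(62) = 96, σ(63) = 104, σ(64) = 127, σ(65) = 84, σ(66) = 144, σ(67) = 68, σ(68) = 126, σ(69) = 96, σ(70) = 144, σ(71) = 72, σ(72) = 195, σ(73) = 74, σ(74) = 114, σ(75) = 124, σ(76) = 140, σ(77) = 96, σ(78) = 168, σ(79) = 80, σ(80) = 186, σ(81) = 121, σ(82) = 126, σ(83) = 84, σ(84) = 224, σ(85) = 108, σ(86) = 132, σ(87) = 120, σ(88) = 180, σ(89) = 90, σ(90) = 234, σ(91) = 112, σ(92) = 168, σ(93) = 128, σ(94) = 144, σ(95) = 120, σ(96) = 252, σ(97) = 98, σ(98) = 171, σ(99) = 156, σ(100) = 217, σ(101) = 102, σ(102) = 216, σ(103) = 104, σ(104) = 210, σ(105) = 192, σ(106) = 162, σ(107) = 108, σ(108) = 280, σ(109) = 110, σ(110) = 216, σ(111) = 152, σ(112) = 248, σ(113) = 114, σ(114) = 240, σ(115) = 144, σ(116) = 210, σ(117) = 182, σ(118) = 180, σ(119) = 144, σ(120) = 360, σ(121) = 133, σ(122) = 186, σ(123) = 168, σ(124) = 224, σ(125) = 156, σ(126) = 312, σ(127) = 128, σ(128) = 255, σ(129) = 176, σ(130) = 252, σ(131) = 132, σ(132) = 336, σ(133) = 160, σ(134) = 204, σ(135) = 240, σ(136) = 270, σ(137) = 138, σ(138) = 288, σ(139) = 140, σ(140) = 336, σ(141) = 192, σ(142) = 216, σ(143) = 168, σ(144) = 403, σ(145) = 180, σ(146) = 222, σ(147) = 228, σ(148) = 266, σ(149) = 150, σ(150) = 372, σ(151) = 152, σ(152) = 300, σ(153) = 234, σ(154) = 288, σ(155) = 192, σ(156) = 392, σ(157) = 158, σ(158) = 240, σ(159) = 216, σ(160) = 378, σ(161) = 192, σ(162) = 363, σ(163) = 164, σ(164) = 294, σ(165) = 288, σ(166) = 252, σ(167) = 168, σ(168) = 480, σ(169) = 183, σ(170) = 324, σ(171) = 260, σ(172) = 308, σ(173) = 174, σ(174) = 360, σ(175) = 248, σ(176) = 372, σ(177) = 240, σ(178) = 270, σ(179) = 180. Summing all 179 values: 26274. (Average order: Σ_{n ≤ x} σ(n) ~ (π²/12) x². For x = 179, (π²/12)·179² ≈ 26352.67.)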